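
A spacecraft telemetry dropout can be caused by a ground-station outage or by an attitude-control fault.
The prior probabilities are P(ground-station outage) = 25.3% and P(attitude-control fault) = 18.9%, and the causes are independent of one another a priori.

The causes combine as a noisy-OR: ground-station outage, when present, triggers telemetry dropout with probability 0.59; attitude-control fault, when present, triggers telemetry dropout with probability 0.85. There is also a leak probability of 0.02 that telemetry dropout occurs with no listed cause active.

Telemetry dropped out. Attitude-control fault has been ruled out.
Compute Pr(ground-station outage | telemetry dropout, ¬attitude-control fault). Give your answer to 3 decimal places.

Pr(ground-station outage | telemetry dropout, ¬attitude-control fault) ≈ 0.910

Under noisy-OR, P(telemetry dropout | causes) = 1 − (1−0.02)·∏(1−qᵢ) over the active causes.
Enumerate both values of ground-station outage and weight by the priors:
  P(telemetry dropout | ¬attitude-control fault) = 0.02*0.747 + 0.5982*0.253
        = 0.014940 + 0.151345 = 0.166285
The terms with ground-station outage present sum to 0.151345, so
  P(ground-station outage | telemetry dropout, ¬attitude-control fault) = 0.151345 / 0.166285 ≈ 0.910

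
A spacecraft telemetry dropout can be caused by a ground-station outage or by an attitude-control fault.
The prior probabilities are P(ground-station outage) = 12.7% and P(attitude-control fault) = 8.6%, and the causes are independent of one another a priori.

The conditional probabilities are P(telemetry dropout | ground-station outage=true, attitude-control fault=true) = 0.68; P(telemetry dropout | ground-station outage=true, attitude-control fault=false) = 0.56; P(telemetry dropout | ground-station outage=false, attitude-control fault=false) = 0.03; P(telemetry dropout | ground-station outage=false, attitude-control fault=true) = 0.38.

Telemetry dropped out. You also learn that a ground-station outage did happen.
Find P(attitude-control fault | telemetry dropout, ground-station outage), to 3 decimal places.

P(telemetry dropout | ground-station outage) = 0.56×0.914 + 0.68×0.086 = 0.511840 + 0.058480 = 0.570320
The attitude-control fault-present share is 0.68×0.086 = 0.058480.
So P(attitude-control fault | telemetry dropout, ground-station outage) = 0.058480/0.570320 ≈ 0.103.

P(attitude-control fault | telemetry dropout, ground-station outage) ≈ 0.103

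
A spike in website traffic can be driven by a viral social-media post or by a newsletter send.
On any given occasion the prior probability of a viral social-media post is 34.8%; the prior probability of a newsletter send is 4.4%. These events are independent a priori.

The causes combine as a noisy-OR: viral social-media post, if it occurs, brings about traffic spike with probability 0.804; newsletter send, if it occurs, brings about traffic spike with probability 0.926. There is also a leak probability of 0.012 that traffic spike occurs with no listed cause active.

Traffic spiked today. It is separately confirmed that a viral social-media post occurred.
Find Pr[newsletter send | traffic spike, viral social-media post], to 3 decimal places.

Under noisy-OR, P(traffic spike | causes) = 1 − (1−0.012)·∏(1−qᵢ) over the active causes.
P(traffic spike | viral social-media post) = 0.806352·0.956 + 0.98567·0.044 = 0.770873 + 0.043369 = 0.814242
The newsletter send-present share is 0.98567·0.044 = 0.043369.
Hence the posterior is 0.043369/0.814242 ≈ 0.053.

Pr[newsletter send | traffic spike, viral social-media post] ≈ 0.053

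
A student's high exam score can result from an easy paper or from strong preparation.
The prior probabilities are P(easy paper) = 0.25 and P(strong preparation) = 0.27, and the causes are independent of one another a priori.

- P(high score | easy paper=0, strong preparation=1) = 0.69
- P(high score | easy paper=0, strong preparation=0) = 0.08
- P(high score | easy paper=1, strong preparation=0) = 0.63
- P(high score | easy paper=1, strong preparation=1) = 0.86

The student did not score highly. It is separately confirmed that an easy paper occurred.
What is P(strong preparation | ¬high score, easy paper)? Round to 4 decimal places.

By total probability over both values of strong preparation:
  P(¬high score | easy paper) = 0.37·0.73 + 0.14·0.27
        = 0.270100 + 0.037800 = 0.307900
The terms with strong preparation present sum to 0.037800, so
  P(strong preparation | ¬high score, easy paper) = 0.037800 / 0.307900 ≈ 0.1228

P(strong preparation | ¬high score, easy paper) ≈ 0.1228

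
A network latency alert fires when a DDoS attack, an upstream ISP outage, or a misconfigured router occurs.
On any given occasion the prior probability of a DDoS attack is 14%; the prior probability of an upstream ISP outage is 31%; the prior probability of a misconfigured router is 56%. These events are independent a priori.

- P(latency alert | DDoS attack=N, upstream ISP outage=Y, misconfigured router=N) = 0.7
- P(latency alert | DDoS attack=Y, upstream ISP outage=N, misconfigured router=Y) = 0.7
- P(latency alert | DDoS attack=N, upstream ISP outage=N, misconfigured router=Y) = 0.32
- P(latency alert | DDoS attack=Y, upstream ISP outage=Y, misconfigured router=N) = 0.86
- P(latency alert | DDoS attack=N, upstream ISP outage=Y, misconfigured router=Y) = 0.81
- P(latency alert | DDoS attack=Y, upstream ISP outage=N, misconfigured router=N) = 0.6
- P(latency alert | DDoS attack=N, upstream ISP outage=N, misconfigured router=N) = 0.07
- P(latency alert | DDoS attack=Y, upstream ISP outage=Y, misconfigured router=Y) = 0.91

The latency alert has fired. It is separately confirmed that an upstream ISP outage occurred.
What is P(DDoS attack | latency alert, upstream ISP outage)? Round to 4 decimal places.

P(DDoS attack | latency alert, upstream ISP outage) ≈ 0.1595

Numerator (weight on configurations with DDoS attack): 0.052976 + 0.071344 = 0.124320
The normalizing constant is 0.7×0.86×0.44 + 0.81×0.86×0.56 + 0.86×0.14×0.44 + 0.91×0.14×0.56 = 0.779296
P(DDoS attack | latency alert, upstream ISP outage) = 0.124320/0.779296 ≈ 0.1595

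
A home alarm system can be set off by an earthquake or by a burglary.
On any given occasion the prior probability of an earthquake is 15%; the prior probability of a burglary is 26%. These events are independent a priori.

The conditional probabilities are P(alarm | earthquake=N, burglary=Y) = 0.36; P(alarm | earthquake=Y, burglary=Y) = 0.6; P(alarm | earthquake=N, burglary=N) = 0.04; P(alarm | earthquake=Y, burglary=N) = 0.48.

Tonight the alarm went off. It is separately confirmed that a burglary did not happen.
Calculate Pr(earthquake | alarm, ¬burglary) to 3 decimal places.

Pr(earthquake | alarm, ¬burglary) ≈ 0.679

Sum P(alarm|·) weighted by the priors over both values of earthquake:
  P(alarm | ¬burglary) = 0.04*0.85 + 0.48*0.15
        = 0.034000 + 0.072000 = 0.106000
Keeping only the earthquake-present terms gives 0.072000, so
  P(earthquake | alarm, ¬burglary) = 0.072000 / 0.106000 ≈ 0.679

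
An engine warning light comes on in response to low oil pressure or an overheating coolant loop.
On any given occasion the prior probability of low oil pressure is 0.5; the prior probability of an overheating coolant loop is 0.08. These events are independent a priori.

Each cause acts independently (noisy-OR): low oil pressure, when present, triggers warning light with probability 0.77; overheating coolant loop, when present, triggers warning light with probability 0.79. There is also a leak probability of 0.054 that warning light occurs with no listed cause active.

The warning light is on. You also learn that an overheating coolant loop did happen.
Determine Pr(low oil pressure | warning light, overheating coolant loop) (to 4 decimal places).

Pr(low oil pressure | warning light, overheating coolant loop) ≈ 0.5436

Under noisy-OR, P(warning light | causes) = 1 − (1−0.054)·∏(1−qᵢ) over the active causes.
Enumerate both values of low oil pressure and weight by the priors:
  P(warning light | overheating coolant loop) = 0.80134×0.5 + 0.954308×0.5
        = 0.400670 + 0.477154 = 0.877824
The terms with low oil pressure present sum to 0.477154, so
  P(low oil pressure | warning light, overheating coolant loop) = 0.477154 / 0.877824 ≈ 0.5436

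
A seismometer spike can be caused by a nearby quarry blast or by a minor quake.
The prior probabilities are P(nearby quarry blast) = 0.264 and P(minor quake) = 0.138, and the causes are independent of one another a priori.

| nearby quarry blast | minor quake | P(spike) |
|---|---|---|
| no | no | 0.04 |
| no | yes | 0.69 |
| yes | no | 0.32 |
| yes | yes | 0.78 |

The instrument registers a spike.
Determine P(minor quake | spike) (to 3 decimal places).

P(minor quake | spike) ≈ 0.501

P(spike) = 0.04·0.736·0.862 + 0.69·0.736·0.138 + 0.32·0.264·0.862 + 0.78·0.264·0.138 = 0.025377 + 0.070082 + 0.072822 + 0.028417 = 0.196698
Of this, 0.098499 comes from 0.070082 + 0.028417 (the minor quake=true cases).
So P(minor quake | spike) = 0.098499/0.196698 ≈ 0.501.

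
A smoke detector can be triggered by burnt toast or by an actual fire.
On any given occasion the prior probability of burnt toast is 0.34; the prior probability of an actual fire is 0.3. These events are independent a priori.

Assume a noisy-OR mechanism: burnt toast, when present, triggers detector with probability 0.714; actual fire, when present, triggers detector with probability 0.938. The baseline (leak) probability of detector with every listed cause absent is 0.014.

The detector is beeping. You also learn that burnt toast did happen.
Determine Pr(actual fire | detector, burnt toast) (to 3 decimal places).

Under noisy-OR, P(detector | causes) = 1 − (1−0.014)·∏(1−qᵢ) over the active causes.
P(detector | burnt toast) = 0.718004×0.7 + 0.982516×0.3 = 0.502603 + 0.294755 = 0.797358
Of this, 0.294755 comes from 0.982516×0.3 (the actual fire=true cases).
Hence the posterior is 0.294755/0.797358 ≈ 0.370.

Pr(actual fire | detector, burnt toast) ≈ 0.370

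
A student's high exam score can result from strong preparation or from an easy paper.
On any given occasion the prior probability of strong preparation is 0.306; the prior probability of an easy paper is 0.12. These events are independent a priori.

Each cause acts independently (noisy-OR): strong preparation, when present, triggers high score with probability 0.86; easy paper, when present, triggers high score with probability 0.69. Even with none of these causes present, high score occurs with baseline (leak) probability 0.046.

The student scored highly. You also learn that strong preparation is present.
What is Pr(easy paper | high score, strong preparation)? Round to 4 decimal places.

Pr(easy paper | high score, strong preparation) ≈ 0.1311

Under noisy-OR, P(high score | causes) = 1 − (1−0.046)·∏(1−qᵢ) over the active causes.
Weight on easy paper=true, given the evidence: 0.958596×0.12 = 0.115032
Normalizer over all consistent configurations: 0.86644×0.88 + 0.958596×0.12 = 0.877499
Posterior = 0.115032 / 0.877499 ≈ 0.1311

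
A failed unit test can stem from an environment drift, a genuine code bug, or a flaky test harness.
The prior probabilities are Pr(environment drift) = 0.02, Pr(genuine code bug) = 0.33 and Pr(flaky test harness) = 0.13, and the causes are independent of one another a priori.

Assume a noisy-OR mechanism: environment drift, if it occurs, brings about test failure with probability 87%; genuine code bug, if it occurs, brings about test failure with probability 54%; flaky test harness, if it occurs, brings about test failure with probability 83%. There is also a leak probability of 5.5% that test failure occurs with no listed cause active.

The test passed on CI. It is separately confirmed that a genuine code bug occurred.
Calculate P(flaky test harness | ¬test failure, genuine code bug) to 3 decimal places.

Under noisy-OR, P(test failure | causes) = 1 − (1−0.055)·∏(1−qᵢ) over the active causes.
For the numerator, keep only flaky test harness=true terms: 0.009415 + 0.000025 = 0.009440
The normalizing constant is 0.4347*0.98*0.87 + 0.073899*0.98*0.13 + 0.056511*0.02*0.87 + 0.009607*0.02*0.13 = 0.381048
P(flaky test harness | ¬test failure, genuine code bug) = 0.009440/0.381048 ≈ 0.025

P(flaky test harness | ¬test failure, genuine code bug) ≈ 0.025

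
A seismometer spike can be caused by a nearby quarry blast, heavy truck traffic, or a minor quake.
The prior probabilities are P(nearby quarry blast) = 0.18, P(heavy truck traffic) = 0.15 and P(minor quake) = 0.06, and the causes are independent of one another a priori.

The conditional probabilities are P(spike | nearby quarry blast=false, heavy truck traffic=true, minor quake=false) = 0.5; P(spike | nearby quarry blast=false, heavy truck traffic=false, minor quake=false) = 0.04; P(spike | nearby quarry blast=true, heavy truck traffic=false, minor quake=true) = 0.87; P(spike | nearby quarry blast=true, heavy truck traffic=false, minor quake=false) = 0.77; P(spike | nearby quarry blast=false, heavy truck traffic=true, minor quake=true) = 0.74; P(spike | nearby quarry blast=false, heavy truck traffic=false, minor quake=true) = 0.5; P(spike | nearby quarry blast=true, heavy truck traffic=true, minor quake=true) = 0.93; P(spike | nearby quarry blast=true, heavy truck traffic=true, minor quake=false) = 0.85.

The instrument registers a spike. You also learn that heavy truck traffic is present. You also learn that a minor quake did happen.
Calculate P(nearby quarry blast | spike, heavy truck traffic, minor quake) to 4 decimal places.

For the numerator, keep only nearby quarry blast=true terms: 0.93*0.18 = 0.167400
The normalizing constant is 0.74*0.82 + 0.93*0.18 = 0.774200
P(nearby quarry blast | spike, heavy truck traffic, minor quake) = 0.167400/0.774200 ≈ 0.2162

P(nearby quarry blast | spike, heavy truck traffic, minor quake) ≈ 0.2162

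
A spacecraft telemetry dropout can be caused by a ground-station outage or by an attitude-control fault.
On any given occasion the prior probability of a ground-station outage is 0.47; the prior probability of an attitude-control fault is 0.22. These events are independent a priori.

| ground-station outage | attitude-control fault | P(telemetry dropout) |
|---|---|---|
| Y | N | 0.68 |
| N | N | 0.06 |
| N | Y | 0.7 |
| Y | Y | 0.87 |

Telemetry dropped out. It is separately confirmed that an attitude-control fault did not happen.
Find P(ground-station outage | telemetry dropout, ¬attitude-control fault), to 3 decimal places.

Enumerate both values of ground-station outage and weight by the priors:
  P(telemetry dropout | ¬attitude-control fault) = 0.06*0.53 + 0.68*0.47
        = 0.031800 + 0.319600 = 0.351400
Keeping only the ground-station outage-present terms gives 0.319600, so
  P(ground-station outage | telemetry dropout, ¬attitude-control fault) = 0.319600 / 0.351400 ≈ 0.910

P(ground-station outage | telemetry dropout, ¬attitude-control fault) ≈ 0.910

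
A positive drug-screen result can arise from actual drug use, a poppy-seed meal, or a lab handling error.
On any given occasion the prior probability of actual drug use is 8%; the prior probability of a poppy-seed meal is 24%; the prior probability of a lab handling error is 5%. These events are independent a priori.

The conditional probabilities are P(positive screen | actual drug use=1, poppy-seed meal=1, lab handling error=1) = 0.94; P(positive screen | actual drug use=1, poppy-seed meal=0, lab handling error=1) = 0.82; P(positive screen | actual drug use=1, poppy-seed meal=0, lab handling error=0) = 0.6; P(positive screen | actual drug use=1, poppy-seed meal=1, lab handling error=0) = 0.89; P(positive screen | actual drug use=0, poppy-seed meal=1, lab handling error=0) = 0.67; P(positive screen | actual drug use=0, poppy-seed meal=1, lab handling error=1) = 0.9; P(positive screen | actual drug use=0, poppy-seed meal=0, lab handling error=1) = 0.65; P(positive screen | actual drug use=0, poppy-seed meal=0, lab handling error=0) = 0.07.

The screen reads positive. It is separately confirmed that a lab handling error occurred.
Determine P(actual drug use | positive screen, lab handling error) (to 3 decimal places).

For the numerator, keep only actual drug use=true terms: 0.049856 + 0.018048 = 0.067904
The normalizing constant is 0.65*0.92*0.76 + 0.9*0.92*0.24 + 0.82*0.08*0.76 + 0.94*0.08*0.24 = 0.721104
Posterior = 0.067904 / 0.721104 ≈ 0.094

P(actual drug use | positive screen, lab handling error) ≈ 0.094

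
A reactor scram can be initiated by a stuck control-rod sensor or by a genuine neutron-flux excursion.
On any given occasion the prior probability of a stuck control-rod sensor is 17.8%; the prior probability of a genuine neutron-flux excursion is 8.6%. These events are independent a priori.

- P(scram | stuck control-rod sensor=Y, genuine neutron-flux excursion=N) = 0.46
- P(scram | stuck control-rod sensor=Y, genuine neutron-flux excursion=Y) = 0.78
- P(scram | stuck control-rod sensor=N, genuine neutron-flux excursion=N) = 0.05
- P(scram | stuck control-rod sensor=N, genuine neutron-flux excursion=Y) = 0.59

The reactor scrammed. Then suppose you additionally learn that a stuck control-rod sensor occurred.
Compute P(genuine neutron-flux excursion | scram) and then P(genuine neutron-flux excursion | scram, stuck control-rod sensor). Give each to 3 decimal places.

Enumerate the 4 (stuck control-rod sensor, genuine neutron-flux excursion) configurations and weight by the priors:
  P(scram) = 0.05·0.822·0.914 + 0.59·0.822·0.086 + 0.46·0.178·0.914 + 0.78·0.178·0.086
        = 0.037565 + 0.041708 + 0.074838 + 0.011940 = 0.166051
Keeping only the genuine neutron-flux excursion-present terms gives 0.053648, so
  P(genuine neutron-flux excursion | scram) = 0.053648 / 0.166051 ≈ 0.323

Now condition on the additional information:
P(scram | stuck control-rod sensor) = 0.46·0.914 + 0.78·0.086 = 0.420440 + 0.067080 = 0.487520
Restricting to configurations with genuine neutron-flux excursion present: 0.78·0.086 = 0.067080.
P(genuine neutron-flux excursion | scram, stuck control-rod sensor) = 0.067080 / 0.487520 ≈ 0.138

P(genuine neutron-flux excursion | scram) ≈ 0.323; P(genuine neutron-flux excursion | scram, stuck control-rod sensor) ≈ 0.138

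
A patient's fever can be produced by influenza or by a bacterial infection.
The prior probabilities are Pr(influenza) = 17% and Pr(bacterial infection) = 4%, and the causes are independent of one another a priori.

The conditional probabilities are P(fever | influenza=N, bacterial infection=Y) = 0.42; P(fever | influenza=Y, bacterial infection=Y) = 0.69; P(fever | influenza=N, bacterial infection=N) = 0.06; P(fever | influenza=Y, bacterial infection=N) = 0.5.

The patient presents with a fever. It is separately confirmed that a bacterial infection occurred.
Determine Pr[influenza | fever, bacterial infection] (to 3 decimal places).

Sum P(fever|·) weighted by the priors over both values of influenza:
  P(fever | bacterial infection) = 0.42·0.83 + 0.69·0.17
        = 0.348600 + 0.117300 = 0.465900
The terms with influenza present sum to 0.117300, so
  P(influenza | fever, bacterial infection) = 0.117300 / 0.465900 ≈ 0.252

Pr[influenza | fever, bacterial infection] ≈ 0.252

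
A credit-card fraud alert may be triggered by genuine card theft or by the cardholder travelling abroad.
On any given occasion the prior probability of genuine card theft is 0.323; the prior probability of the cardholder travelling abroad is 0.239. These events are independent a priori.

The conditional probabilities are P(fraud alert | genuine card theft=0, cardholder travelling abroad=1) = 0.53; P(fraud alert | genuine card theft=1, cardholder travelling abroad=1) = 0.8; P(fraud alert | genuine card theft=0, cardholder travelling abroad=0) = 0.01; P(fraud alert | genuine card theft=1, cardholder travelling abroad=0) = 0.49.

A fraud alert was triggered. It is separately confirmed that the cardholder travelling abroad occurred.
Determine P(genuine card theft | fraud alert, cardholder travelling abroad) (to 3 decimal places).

P(genuine card theft | fraud alert, cardholder travelling abroad) ≈ 0.419

P(fraud alert | cardholder travelling abroad) = 0.53*0.677 + 0.8*0.323 = 0.358810 + 0.258400 = 0.617210
Of this, 0.258400 comes from 0.8*0.323 (the genuine card theft=true cases).
So P(genuine card theft | fraud alert, cardholder travelling abroad) = 0.258400/0.617210 ≈ 0.419.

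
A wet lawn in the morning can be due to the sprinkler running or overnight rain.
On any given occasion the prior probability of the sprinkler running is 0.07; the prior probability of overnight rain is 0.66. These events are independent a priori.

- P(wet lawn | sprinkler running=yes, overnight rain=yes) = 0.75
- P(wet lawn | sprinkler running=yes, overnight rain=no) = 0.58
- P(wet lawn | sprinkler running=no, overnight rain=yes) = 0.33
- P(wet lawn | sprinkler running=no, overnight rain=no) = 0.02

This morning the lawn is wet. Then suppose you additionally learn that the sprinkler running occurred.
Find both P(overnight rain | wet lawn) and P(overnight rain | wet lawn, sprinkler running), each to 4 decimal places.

P(overnight rain | wet lawn) ≈ 0.9218; P(overnight rain | wet lawn, sprinkler running) ≈ 0.7151

P(wet lawn) = 0.02·0.93·0.34 + 0.33·0.93·0.66 + 0.58·0.07·0.34 + 0.75·0.07·0.66 = 0.006324 + 0.202554 + 0.013804 + 0.034650 = 0.257332
Of this, 0.237204 comes from 0.202554 + 0.034650 (the overnight rain=true cases).
Hence the posterior is 0.237204/0.257332 ≈ 0.9218.

Now also conditioning on sprinkler running=true:
For the numerator, keep only overnight rain=true terms: 0.75×0.66 = 0.495000
Normalizer over all consistent configurations: 0.58×0.34 + 0.75×0.66 = 0.692200
Posterior = 0.495000 / 0.692200 ≈ 0.7151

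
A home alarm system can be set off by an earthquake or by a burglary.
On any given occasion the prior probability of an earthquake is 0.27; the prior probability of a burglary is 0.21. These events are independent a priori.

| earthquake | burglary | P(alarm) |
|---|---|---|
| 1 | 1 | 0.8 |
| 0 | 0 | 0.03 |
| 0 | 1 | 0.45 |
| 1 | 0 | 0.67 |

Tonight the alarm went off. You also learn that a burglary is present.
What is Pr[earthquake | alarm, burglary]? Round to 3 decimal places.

Pr[earthquake | alarm, burglary] ≈ 0.397

Numerator (weight on configurations with earthquake): 0.8*0.27 = 0.216000
Denominator P(alarm | burglary): 0.45*0.73 + 0.8*0.27 = 0.544500
Posterior = 0.216000 / 0.544500 ≈ 0.397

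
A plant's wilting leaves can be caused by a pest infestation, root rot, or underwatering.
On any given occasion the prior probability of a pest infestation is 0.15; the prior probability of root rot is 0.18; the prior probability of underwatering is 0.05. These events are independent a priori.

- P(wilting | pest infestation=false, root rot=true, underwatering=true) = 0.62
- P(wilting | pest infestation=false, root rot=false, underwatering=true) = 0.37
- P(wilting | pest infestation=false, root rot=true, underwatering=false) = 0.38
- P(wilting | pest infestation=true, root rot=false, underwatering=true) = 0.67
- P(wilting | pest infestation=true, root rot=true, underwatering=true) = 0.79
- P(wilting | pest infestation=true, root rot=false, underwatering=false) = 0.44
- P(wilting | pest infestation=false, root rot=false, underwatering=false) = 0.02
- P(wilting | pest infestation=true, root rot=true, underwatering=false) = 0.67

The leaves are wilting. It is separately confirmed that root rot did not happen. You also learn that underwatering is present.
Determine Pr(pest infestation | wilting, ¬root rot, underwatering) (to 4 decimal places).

Pr(pest infestation | wilting, ¬root rot, underwatering) ≈ 0.2422

Sum P(wilting|·) weighted by the priors over both values of pest infestation:
  P(wilting | ¬root rot, underwatering) = 0.37·0.85 + 0.67·0.15
        = 0.314500 + 0.100500 = 0.415000
The terms with pest infestation present sum to 0.100500, so
  P(pest infestation | wilting, ¬root rot, underwatering) = 0.100500 / 0.415000 ≈ 0.2422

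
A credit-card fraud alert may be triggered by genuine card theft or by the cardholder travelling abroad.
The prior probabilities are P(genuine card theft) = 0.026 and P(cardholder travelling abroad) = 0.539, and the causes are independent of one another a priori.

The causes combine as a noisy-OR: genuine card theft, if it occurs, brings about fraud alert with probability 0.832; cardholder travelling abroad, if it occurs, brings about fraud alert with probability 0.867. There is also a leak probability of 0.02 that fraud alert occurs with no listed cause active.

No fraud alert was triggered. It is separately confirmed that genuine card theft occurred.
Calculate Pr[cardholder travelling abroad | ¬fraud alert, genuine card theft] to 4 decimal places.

Pr[cardholder travelling abroad | ¬fraud alert, genuine card theft] ≈ 0.1346

Under noisy-OR, P(fraud alert | causes) = 1 − (1−0.02)·∏(1−qᵢ) over the active causes.
Enumerate both values of cardholder travelling abroad and weight by the priors:
  P(¬fraud alert | genuine card theft) = 0.16464·0.461 + 0.021897·0.539
        = 0.075899 + 0.011802 = 0.087701
Keeping only the cardholder travelling abroad-present terms gives 0.011802, so
  P(cardholder travelling abroad | ¬fraud alert, genuine card theft) = 0.011802 / 0.087701 ≈ 0.1346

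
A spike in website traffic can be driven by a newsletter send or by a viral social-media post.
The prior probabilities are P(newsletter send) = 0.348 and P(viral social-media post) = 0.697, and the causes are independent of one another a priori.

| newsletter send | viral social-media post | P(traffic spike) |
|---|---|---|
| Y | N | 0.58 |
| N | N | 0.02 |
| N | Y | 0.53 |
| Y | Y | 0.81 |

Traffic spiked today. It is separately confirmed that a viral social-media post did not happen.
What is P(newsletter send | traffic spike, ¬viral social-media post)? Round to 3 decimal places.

P(newsletter send | traffic spike, ¬viral social-media post) ≈ 0.939

P(traffic spike | ¬viral social-media post) = 0.02·0.652 + 0.58·0.348 = 0.013040 + 0.201840 = 0.214880
Restricting to configurations with newsletter send present: 0.58·0.348 = 0.201840.
So P(newsletter send | traffic spike, ¬viral social-media post) = 0.201840/0.214880 ≈ 0.939.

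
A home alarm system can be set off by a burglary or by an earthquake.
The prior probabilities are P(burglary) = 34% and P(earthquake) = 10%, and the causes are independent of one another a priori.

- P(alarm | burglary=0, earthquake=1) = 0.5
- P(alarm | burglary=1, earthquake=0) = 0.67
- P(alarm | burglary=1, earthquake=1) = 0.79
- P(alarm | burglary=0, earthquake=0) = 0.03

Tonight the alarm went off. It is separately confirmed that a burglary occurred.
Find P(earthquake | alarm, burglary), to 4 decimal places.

P(alarm | burglary) = 0.67·0.9 + 0.79·0.1 = 0.603000 + 0.079000 = 0.682000
The earthquake-present share is 0.79·0.1 = 0.079000.
P(earthquake | alarm, burglary) = 0.079000 / 0.682000 ≈ 0.1158

P(earthquake | alarm, burglary) ≈ 0.1158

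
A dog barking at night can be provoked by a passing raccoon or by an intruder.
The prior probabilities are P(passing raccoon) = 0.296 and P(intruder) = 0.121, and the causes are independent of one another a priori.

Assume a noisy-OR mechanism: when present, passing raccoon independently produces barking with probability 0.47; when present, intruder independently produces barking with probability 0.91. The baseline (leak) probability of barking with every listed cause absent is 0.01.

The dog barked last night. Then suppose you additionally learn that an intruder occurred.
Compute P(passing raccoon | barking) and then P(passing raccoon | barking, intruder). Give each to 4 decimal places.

Under noisy-OR, P(barking | causes) = 1 − (1−0.01)·∏(1−qᵢ) over the active causes.
Weight on passing raccoon=true, given the evidence: 0.123665 + 0.034125 = 0.157790
Normalizer over all consistent configurations: 0.01×0.704×0.879 + 0.9109×0.704×0.121 + 0.4753×0.296×0.879 + 0.952777×0.296×0.121 = 0.241572
Posterior = 0.157790 / 0.241572 ≈ 0.6532

With the extra evidence:
Enumerate both values of passing raccoon and weight by the priors:
  P(barking | intruder) = 0.9109×0.704 + 0.952777×0.296
        = 0.641274 + 0.282022 = 0.923296
Keeping only the passing raccoon-present terms gives 0.282022, so
  P(passing raccoon | barking, intruder) = 0.282022 / 0.923296 ≈ 0.3055

P(passing raccoon | barking) ≈ 0.6532; P(passing raccoon | barking, intruder) ≈ 0.3055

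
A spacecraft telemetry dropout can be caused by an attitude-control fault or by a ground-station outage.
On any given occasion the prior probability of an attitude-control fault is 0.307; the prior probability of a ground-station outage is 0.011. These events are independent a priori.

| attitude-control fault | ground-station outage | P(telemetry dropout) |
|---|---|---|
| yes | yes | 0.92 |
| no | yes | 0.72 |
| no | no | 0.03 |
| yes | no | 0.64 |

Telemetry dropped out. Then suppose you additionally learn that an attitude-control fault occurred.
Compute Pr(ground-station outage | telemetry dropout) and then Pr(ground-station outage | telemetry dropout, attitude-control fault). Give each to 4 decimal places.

Pr(ground-station outage | telemetry dropout) ≈ 0.0385; Pr(ground-station outage | telemetry dropout, attitude-control fault) ≈ 0.0157

Numerator (weight on configurations with ground-station outage): 0.005489 + 0.003107 = 0.008596
Normalizer over all consistent configurations: 0.03×0.693×0.989 + 0.72×0.693×0.011 + 0.64×0.307×0.989 + 0.92×0.307×0.011 = 0.223476
Posterior = 0.008596 / 0.223476 ≈ 0.0385

Now condition on the additional information:
Numerator (weight on configurations with ground-station outage): 0.92×0.011 = 0.010120
Normalizer over all consistent configurations: 0.64×0.989 + 0.92×0.011 = 0.643080
P(ground-station outage | telemetry dropout, attitude-control fault) = 0.010120/0.643080 ≈ 0.0157
The drop from 0.0385 to 0.0157 is the explaining-away (discounting) effect.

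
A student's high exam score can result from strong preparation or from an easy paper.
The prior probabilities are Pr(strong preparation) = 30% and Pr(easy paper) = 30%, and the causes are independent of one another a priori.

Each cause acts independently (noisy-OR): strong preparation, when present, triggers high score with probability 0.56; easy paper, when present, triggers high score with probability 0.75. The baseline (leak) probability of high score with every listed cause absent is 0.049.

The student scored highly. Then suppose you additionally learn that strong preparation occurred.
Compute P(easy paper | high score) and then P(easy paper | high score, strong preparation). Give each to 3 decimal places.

P(easy paper | high score) ≈ 0.622; P(easy paper | high score, strong preparation) ≈ 0.398

Under noisy-OR, P(high score | causes) = 1 − (1−0.049)·∏(1−qᵢ) over the active causes.
P(high score) = 0.049*0.7*0.7 + 0.76225*0.7*0.3 + 0.58156*0.3*0.7 + 0.89539*0.3*0.3 = 0.024010 + 0.160072 + 0.122128 + 0.080585 = 0.386795
Of this, 0.240657 comes from 0.160072 + 0.080585 (the easy paper=true cases).
P(easy paper | high score) = 0.240657 / 0.386795 ≈ 0.622

Now also conditioning on strong preparation=true:
By total probability over both values of easy paper:
  P(high score | strong preparation) = 0.58156·0.7 + 0.89539·0.3
        = 0.407092 + 0.268617 = 0.675709
Keeping only the easy paper-present terms gives 0.268617, so
  P(easy paper | high score, strong preparation) = 0.268617 / 0.675709 ≈ 0.398
— strong preparation explains away the evidence for easy paper.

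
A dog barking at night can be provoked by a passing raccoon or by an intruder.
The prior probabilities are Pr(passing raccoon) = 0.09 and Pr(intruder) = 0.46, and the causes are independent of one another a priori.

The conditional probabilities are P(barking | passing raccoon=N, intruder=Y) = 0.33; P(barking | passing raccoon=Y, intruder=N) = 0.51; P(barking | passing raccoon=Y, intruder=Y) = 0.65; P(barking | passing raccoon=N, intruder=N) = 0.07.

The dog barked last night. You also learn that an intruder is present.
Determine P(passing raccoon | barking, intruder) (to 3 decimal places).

P(passing raccoon | barking, intruder) ≈ 0.163

Weight on passing raccoon=true, given the evidence: 0.65·0.09 = 0.058500
Normalizer over all consistent configurations: 0.33·0.91 + 0.65·0.09 = 0.358800
P(passing raccoon | barking, intruder) = 0.058500/0.358800 ≈ 0.163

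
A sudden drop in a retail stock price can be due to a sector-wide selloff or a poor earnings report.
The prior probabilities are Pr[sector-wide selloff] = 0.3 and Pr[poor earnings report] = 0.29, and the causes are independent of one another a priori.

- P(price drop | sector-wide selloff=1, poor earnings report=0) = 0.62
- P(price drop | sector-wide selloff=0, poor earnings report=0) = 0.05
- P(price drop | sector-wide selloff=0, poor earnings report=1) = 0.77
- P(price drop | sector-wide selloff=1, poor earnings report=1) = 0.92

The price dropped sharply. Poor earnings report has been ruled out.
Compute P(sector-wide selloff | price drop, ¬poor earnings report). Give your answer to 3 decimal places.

P(sector-wide selloff | price drop, ¬poor earnings report) ≈ 0.842

Enumerate both values of sector-wide selloff and weight by the priors:
  P(price drop | ¬poor earnings report) = 0.05×0.7 + 0.62×0.3
        = 0.035000 + 0.186000 = 0.221000
Keeping only the sector-wide selloff-present terms gives 0.186000, so
  P(sector-wide selloff | price drop, ¬poor earnings report) = 0.186000 / 0.221000 ≈ 0.842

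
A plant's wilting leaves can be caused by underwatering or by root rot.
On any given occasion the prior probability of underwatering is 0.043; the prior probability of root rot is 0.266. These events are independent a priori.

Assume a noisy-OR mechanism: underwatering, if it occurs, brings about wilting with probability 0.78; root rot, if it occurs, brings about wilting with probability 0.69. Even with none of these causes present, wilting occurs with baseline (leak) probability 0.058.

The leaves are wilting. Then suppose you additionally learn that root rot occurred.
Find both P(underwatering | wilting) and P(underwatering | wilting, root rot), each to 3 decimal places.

P(underwatering | wilting) ≈ 0.139; P(underwatering | wilting, root rot) ≈ 0.056

Under noisy-OR, P(wilting | causes) = 1 − (1−0.058)·∏(1−qᵢ) over the active causes.
For the numerator, keep only underwatering=true terms: 0.025021 + 0.010703 = 0.035724
Normalizer over all consistent configurations: 0.058*0.957*0.734 + 0.70798*0.957*0.266 + 0.79276*0.043*0.734 + 0.935756*0.043*0.266 = 0.256690
P(underwatering | wilting) = 0.035724/0.256690 ≈ 0.139

Now condition on the additional information:
P(wilting | root rot) = 0.70798*0.957 + 0.935756*0.043 = 0.677537 + 0.040238 = 0.717775
Restricting to configurations with underwatering present: 0.935756*0.043 = 0.040238.
Hence the posterior is 0.040238/0.717775 ≈ 0.056.
This is intercausal reasoning (explaining away): once root rot accounts for the wilting, underwatering becomes less likely.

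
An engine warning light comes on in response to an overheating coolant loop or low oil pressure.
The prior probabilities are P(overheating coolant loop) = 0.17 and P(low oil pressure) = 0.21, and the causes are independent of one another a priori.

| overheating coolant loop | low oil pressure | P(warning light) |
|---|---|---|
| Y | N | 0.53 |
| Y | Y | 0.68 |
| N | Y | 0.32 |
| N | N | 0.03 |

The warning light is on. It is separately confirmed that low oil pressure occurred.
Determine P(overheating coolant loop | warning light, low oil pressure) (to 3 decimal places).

P(overheating coolant loop | warning light, low oil pressure) ≈ 0.303

Enumerate both values of overheating coolant loop and weight by the priors:
  P(warning light | low oil pressure) = 0.32*0.83 + 0.68*0.17
        = 0.265600 + 0.115600 = 0.381200
Configurations with overheating coolant loop contribute 0.115600, so
  P(overheating coolant loop | warning light, low oil pressure) = 0.115600 / 0.381200 ≈ 0.303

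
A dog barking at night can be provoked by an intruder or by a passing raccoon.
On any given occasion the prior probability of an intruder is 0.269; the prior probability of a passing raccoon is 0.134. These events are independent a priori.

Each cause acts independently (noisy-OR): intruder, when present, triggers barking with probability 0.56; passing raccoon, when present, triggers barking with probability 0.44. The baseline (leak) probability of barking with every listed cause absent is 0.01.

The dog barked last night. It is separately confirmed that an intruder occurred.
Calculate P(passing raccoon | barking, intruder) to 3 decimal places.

P(passing raccoon | barking, intruder) ≈ 0.172

Under noisy-OR, P(barking | causes) = 1 − (1−0.01)·∏(1−qᵢ) over the active causes.
Numerator (weight on configurations with passing raccoon): 0.756064·0.134 = 0.101313
Denominator P(barking | intruder): 0.5644·0.866 + 0.756064·0.134 = 0.590083
Posterior = 0.101313 / 0.590083 ≈ 0.172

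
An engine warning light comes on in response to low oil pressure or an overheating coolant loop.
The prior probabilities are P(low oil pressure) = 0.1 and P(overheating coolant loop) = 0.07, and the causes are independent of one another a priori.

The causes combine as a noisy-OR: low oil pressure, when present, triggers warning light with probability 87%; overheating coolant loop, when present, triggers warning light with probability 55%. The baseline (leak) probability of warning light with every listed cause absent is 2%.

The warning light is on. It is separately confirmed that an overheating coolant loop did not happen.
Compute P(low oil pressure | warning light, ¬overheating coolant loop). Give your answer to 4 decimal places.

Under noisy-OR, P(warning light | causes) = 1 − (1−0.02)·∏(1−qᵢ) over the active causes.
Enumerate both values of low oil pressure and weight by the priors:
  P(warning light | ¬overheating coolant loop) = 0.02·0.9 + 0.8726·0.1
        = 0.018000 + 0.087260 = 0.105260
Keeping only the low oil pressure-present terms gives 0.087260, so
  P(low oil pressure | warning light, ¬overheating coolant loop) = 0.087260 / 0.105260 ≈ 0.8290

P(low oil pressure | warning light, ¬overheating coolant loop) ≈ 0.8290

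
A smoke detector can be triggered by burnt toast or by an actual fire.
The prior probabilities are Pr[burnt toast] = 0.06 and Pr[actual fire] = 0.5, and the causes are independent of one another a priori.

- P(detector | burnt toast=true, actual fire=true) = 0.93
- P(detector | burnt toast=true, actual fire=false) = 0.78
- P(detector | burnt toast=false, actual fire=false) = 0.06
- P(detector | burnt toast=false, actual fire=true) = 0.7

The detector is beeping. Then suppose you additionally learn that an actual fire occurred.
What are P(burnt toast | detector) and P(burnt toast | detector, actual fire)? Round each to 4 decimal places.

By total probability over the 4 (burnt toast, actual fire) configurations:
  P(detector) = 0.06×0.94×0.5 + 0.7×0.94×0.5 + 0.78×0.06×0.5 + 0.93×0.06×0.5
        = 0.028200 + 0.329000 + 0.023400 + 0.027900 = 0.408500
Configurations with burnt toast contribute 0.051300, so
  P(burnt toast | detector) = 0.051300 / 0.408500 ≈ 0.1256

Now also conditioning on actual fire=true:
Sum P(detector|·) weighted by the priors over both values of burnt toast:
  P(detector | actual fire) = 0.7*0.94 + 0.93*0.06
        = 0.658000 + 0.055800 = 0.713800
Configurations with burnt toast contribute 0.055800, so
  P(burnt toast | detector, actual fire) = 0.055800 / 0.713800 ≈ 0.0782
— actual fire explains away the evidence for burnt toast.

P(burnt toast | detector) ≈ 0.1256; P(burnt toast | detector, actual fire) ≈ 0.0782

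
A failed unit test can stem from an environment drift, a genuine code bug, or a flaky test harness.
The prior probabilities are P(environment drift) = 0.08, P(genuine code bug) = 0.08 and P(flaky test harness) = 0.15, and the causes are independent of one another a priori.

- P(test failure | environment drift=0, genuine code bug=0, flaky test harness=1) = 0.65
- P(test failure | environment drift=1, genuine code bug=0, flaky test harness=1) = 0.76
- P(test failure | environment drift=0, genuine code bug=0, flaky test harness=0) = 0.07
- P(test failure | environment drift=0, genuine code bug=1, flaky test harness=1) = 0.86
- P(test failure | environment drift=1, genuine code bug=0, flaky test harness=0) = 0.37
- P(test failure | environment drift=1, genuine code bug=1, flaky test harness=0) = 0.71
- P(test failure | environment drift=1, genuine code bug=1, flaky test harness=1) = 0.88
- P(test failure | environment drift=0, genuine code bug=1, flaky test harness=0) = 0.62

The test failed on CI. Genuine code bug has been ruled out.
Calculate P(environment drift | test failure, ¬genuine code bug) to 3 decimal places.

P(test failure | ¬genuine code bug) = 0.07·0.92·0.85 + 0.65·0.92·0.15 + 0.37·0.08·0.85 + 0.76·0.08·0.15 = 0.054740 + 0.089700 + 0.025160 + 0.009120 = 0.178720
Of this, 0.034280 comes from 0.025160 + 0.009120 (the environment drift=true cases).
So P(environment drift | test failure, ¬genuine code bug) = 0.034280/0.178720 ≈ 0.192.

P(environment drift | test failure, ¬genuine code bug) ≈ 0.192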